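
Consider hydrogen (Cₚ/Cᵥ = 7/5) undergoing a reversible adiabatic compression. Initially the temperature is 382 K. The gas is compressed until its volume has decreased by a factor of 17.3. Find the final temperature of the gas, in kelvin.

T₂ ≈ 1190 K

Adiabatic: T₁V₁^(γ−1) = T₂V₂^(γ−1) ⇒ T₂ = T₁ (V₁/V₂)^(γ−1).
T₂ = 382 × 17.3^(2/5) = 1195 K.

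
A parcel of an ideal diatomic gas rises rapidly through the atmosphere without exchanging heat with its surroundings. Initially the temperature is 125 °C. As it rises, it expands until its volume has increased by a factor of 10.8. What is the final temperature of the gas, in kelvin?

T₂ ≈ 154 K

For a reversible adiabat TV^(γ−1) is constant, so T₂ = T₁ (V₁/V₂)^(γ−1).
For a diatomic ideal gas γ = 7/5, so γ−1 = 2/5.
T₁ = 125 °C = 398.1 K.
T₂ = 398.1 × (1/10.8)^(2/5) = 153.7 K.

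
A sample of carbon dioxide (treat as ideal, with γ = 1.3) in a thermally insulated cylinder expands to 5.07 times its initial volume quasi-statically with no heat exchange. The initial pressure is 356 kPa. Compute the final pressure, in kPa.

Adiabatic: P₁V₁^γ = P₂V₂^γ ⇒ P₂ = P₁ (V₁/V₂)^γ.
P₂ = 356 × (1/5.07)^(1.3) = 43.15 kPa.

P₂ ≈ 43.1 kPa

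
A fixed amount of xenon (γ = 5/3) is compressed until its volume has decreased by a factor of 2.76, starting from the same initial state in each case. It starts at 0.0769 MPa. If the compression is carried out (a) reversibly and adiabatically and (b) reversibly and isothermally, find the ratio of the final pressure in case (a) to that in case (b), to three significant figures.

Isothermal: P_b = P₁(V₁/V₂) = 0.0769×2.76.
Adiabatic: P_a = P₁(V₁/V₂)^γ = 0.0769×2.76^(5/3).
P_a/P_b = (V₁/V₂)^(γ−1) = 2.76^(2/3) = 1.968.

P_adiabatic / P_isothermal ≈ 1.97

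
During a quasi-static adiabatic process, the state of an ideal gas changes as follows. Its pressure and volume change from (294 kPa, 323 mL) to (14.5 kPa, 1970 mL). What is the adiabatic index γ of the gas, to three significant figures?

γ ≈ 1.66

PV^γ = const ⇒ γ = ln(P₂/P₁) / ln(V₁/V₂).
γ = ln(14.5/294) / ln(323/1970) = 1.664.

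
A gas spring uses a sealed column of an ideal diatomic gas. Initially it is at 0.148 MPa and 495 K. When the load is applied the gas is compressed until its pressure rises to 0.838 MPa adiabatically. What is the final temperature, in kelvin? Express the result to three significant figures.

T₂ ≈ 812 K

Adiabatic: T₂/T₁ = (P₂/P₁)^((γ−1)/γ).
For a diatomic ideal gas γ = 7/5, so (γ−1)/γ = 2/7.
T₂ = 495 × (0.838/0.148)^(2/7) = 812.3 K.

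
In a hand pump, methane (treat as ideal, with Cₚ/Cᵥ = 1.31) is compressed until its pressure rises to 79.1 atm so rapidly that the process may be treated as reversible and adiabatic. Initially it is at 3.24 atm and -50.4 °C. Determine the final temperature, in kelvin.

T₂ ≈ 474 K

Adiabatic: T₂/T₁ = (P₂/P₁)^((γ−1)/γ).
T₁ = -50.4 °C = 222.7 K.
T₂ = 222.7 × (79.1/3.24)^(0.237) = 474.4 K.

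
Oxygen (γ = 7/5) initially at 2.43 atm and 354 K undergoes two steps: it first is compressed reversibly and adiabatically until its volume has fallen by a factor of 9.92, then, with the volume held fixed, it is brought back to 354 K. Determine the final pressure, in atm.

Adiabatic step (PV^γ = const): P₂ = 2.43×9.92^(7/5) = 60.36 atm; T₂ = 354×9.92^(2/5) = 886.4 K.
Isochoric: P₃ = P₂(T₃/T₂) = 60.36 × (354/886.4) = 24.11 atm.

P₃ ≈ 24.1 atm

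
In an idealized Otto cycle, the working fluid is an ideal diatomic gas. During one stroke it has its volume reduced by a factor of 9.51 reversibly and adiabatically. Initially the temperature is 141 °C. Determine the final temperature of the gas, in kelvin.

T₂ ≈ 1020 K

Adiabatic: T₁V₁^(γ−1) = T₂V₂^(γ−1) ⇒ T₂ = T₁ (V₁/V₂)^(γ−1).
For a diatomic ideal gas γ = 7/5, so γ−1 = 2/5.
T₁ = 141 °C = 414.1 K.
T₂ = 414.1 × 9.51^(2/5) = 1020 K.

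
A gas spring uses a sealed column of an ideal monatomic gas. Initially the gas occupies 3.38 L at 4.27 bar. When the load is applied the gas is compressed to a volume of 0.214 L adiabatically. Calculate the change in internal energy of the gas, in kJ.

γ = 5/3 for a monatomic ideal gas.
P₂ = P₁(V₁/V₂)^γ = 4.27×(3.38/0.214)^(5/3) = 424.6 bar.
For a reversible adiabat, W_by_gas = (P₁V₁ − P₂V₂)/(γ−1).
W_by = (427000×0.00338 − 4.246×10^7×0.000214) / (2/3) = -11460 J.
Q = 0 ⇒ ΔU = −W_by = 11460 J.

ΔU ≈ 11.5 kJ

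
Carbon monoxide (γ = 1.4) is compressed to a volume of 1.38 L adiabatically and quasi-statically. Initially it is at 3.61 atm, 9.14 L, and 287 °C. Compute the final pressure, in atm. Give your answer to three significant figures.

P₂ ≈ 50.9 atm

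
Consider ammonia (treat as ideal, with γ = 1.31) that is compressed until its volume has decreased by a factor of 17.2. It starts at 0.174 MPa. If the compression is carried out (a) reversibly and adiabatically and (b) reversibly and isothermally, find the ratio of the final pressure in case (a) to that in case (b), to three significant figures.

P_adiabatic / P_isothermal ≈ 2.42

Isothermal: P_b = P₁(V₁/V₂) = 0.174×17.2.
Adiabatic: P_a = P₁(V₁/V₂)^γ = 0.174×17.2^(1.31).
P_a/P_b = (V₁/V₂)^(γ−1) = 17.2^(0.31) = 2.416.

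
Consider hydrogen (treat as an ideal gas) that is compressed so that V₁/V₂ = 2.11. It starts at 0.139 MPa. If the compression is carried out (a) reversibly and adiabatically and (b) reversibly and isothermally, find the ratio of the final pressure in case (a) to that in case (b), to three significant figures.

P_adiabatic / P_isothermal ≈ 1.35

For a diatomic ideal gas γ = 7/5.
Isothermal: P_b = P₁(V₁/V₂) = 0.139×2.11.
Adiabatic: P_a = P₁(V₁/V₂)^γ = 0.139×2.11^(7/5).
P_a/P_b = (V₁/V₂)^(γ−1) = 2.11^(2/5) = 1.348.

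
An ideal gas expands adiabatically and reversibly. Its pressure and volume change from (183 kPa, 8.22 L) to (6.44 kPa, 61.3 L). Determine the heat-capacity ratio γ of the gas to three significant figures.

γ ≈ 1.67

PV^γ = const ⇒ γ = ln(P₂/P₁) / ln(V₁/V₂).
γ = ln(6.44/183) / ln(8.22/61.3) = 1.666.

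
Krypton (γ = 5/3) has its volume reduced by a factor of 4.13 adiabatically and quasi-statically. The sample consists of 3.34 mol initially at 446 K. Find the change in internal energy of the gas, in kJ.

ΔU ≈ 29.2 kJ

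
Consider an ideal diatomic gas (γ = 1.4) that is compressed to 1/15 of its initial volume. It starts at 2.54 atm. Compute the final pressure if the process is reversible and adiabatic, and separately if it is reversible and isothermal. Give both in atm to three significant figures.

Isothermal: P₂ = P₁(V₁/V₂) = 2.54×15 = 38.1 atm.
Adiabatic: P₂ = P₁(V₁/V₂)^γ = 2.54×15^(1.4) = 112.6 atm.

adiabatic: 113 atm; isothermal: 38.1 atm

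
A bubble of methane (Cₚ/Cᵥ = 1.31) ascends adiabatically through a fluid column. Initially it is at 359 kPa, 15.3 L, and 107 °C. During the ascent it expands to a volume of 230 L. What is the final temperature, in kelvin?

T₂ ≈ 164 K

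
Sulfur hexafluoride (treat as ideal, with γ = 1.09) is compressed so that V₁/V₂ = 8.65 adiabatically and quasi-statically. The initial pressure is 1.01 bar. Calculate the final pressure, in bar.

P₂ ≈ 10.6 bar

Since PV^γ is constant along a reversible adiabat, P₂ = P₁ (V₁/V₂)^γ.
P₂ = 1.01 × 8.65^(1.09) = 10.61 bar.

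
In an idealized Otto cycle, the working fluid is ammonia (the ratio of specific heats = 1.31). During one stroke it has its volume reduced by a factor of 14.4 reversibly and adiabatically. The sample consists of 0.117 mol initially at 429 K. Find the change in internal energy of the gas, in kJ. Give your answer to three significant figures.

For a reversible adiabat TV^(γ−1) is constant, so T₂ = T₁ (V₁/V₂)^(γ−1).
T₂ = 429 × 14.4^(0.31) = 980.7 K.
Q = 0, so ΔU = W_on_gas = nCᵥΔT with Cᵥ = R/(γ−1) = 26.82 J/(mol·K).
ΔU = 0.117 × 26.82 × (980.7 − 429) = 1731 J.

ΔU ≈ 1.73 kJ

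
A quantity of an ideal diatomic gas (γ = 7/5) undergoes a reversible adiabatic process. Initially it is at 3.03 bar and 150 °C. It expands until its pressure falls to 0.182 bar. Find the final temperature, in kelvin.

T₂ ≈ 189 K

Adiabatic: T₂/T₁ = (P₂/P₁)^((γ−1)/γ).
T₁ = 150 °C = 423.1 K.
T₂ = 423.1 × (0.182/3.03)^(2/7) = 189.5 K.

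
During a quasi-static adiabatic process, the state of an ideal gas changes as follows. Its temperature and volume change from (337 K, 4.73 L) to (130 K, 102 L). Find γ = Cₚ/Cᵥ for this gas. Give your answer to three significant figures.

γ ≈ 1.31

TV^(γ−1) = const ⇒ γ − 1 = ln(T₂/T₁) / ln(V₁/V₂).
γ = 1 + ln(130/337) / ln(4.73/102) = 1.31.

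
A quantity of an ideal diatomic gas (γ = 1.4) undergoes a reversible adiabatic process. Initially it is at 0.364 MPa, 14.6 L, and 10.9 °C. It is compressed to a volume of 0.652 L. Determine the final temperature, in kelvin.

Adiabatic: T₁V₁^(γ−1) = T₂V₂^(γ−1) ⇒ T₂ = T₁ (V₁/V₂)^(γ−1).
T₁ = 10.9 °C = 284 K.
T₂ = 284 × (14.6/0.652)^(0.4) = 985 K.

T₂ ≈ 985 K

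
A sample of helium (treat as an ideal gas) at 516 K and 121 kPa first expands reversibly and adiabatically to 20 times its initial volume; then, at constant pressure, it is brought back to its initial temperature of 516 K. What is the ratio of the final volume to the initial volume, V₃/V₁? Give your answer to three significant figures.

V₃/V₁ ≈ 147

For a monatomic ideal gas γ = 5/3.
Adiabatic step: V₂/V₁ = 20; T₂ = T₁·(1/20)^(2/3) = 70.03 K.
Isobaric step: V₃/V₂ = T₃/T₂ = 516/70.03.
V₃/V₁ = (V₂/V₁)(V₃/V₂) = 20 × (516/70.03) = 147.4.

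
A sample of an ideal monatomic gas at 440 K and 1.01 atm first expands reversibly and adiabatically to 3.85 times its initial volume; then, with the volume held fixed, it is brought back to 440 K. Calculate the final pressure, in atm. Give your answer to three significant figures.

For a monatomic ideal gas γ = 5/3.
Adiabatic step (PV^γ = const): P₂ = 1.01×(1/3.85)^(5/3) = 0.1068 atm; T₂ = 440×(1/3.85)^(2/3) = 179.1 K.
Isochoric: P₃ = P₂(T₃/T₂) = 0.1068 × (440/179.1) = 0.2623 atm.

P₃ ≈ 0.262 atm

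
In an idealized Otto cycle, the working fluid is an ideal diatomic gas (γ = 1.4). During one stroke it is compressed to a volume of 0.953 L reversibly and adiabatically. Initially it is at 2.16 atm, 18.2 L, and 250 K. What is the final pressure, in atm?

P₂ ≈ 134 atm

Since PV^γ is constant along a reversible adiabat, P₂ = P₁ (V₁/V₂)^γ.
P₂ = 2.16 × (18.2/0.953)^(1.4) = 134.2 atm.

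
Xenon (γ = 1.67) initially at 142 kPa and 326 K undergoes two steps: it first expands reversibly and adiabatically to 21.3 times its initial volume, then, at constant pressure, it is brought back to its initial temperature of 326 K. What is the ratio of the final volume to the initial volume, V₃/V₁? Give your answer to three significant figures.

V₃/V₁ ≈ 165

Adiabatic step: V₂/V₁ = 21.3; T₂ = T₁·(1/21.3)^(0.67) = 42 K.
Isobaric step: V₃/V₂ = T₃/T₂ = 326/42.
V₃/V₁ = (V₂/V₁)(V₃/V₂) = 21.3 × (326/42) = 165.3.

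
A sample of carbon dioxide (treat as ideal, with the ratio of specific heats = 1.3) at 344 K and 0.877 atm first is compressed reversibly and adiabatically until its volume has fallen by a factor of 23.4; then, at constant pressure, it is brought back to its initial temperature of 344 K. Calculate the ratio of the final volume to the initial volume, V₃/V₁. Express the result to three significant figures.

Adiabatic step: V₂/V₁ = 0.04274; T₂ = T₁·23.4^(0.3) = 885.8 K.
Isobaric step: V₃/V₂ = T₃/T₂ = 344/885.8.
V₃/V₁ = (V₂/V₁)(V₃/V₂) = 0.04274 × (344/885.8) = 0.0166.

V₃/V₁ ≈ 0.0166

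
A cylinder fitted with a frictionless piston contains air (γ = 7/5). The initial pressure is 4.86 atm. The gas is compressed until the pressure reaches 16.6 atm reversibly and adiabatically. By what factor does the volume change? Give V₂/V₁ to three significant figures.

From PV^γ = const, V₂/V₁ = (P₁/P₂)^(1/γ).
V₂/V₁ = (4.86/16.6)^(5/7) = 0.4159.

V₂/V₁ ≈ 0.416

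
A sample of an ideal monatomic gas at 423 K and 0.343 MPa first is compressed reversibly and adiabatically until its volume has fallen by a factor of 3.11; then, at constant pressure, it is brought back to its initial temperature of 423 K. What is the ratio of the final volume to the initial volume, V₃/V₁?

V₃/V₁ ≈ 0.151

For a monatomic ideal gas γ = 5/3.
Adiabatic step: V₂/V₁ = 0.3215; T₂ = T₁·3.11^(2/3) = 901.3 K.
Isobaric step: V₃/V₂ = T₃/T₂ = 423/901.3.
V₃/V₁ = (V₂/V₁)(V₃/V₂) = 0.3215 × (423/901.3) = 0.1509.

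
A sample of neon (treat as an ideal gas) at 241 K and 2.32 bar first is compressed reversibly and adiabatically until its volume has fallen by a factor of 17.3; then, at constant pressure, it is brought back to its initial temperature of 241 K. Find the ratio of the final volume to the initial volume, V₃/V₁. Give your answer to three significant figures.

V₃/V₁ ≈ 0.00864

For a monatomic ideal gas γ = 5/3.
Adiabatic step: V₂/V₁ = 0.0578; T₂ = T₁·17.3^(2/3) = 1612 K.
Isobaric step: V₃/V₂ = T₃/T₂ = 241/1612.
V₃/V₁ = (V₂/V₁)(V₃/V₂) = 0.0578 × (241/1612) = 0.008642.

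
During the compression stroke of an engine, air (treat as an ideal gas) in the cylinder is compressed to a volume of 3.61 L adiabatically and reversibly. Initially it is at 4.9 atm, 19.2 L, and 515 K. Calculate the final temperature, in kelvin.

Adiabatic: T₁V₁^(γ−1) = T₂V₂^(γ−1) ⇒ T₂ = T₁ (V₁/V₂)^(γ−1).
γ = 7/5 for a diatomic ideal gas.
T₂ = 515 × (19.2/3.61)^(2/5) = 1005 K.

T₂ ≈ 1000 K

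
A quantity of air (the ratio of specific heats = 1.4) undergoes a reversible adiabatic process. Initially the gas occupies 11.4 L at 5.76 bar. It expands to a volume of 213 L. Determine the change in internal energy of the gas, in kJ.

ΔU ≈ -11.3 kJ

P₂ = P₁(V₁/V₂)^γ = 5.76×(11.4/213)^(1.4) = 0.09558 bar.
For a reversible adiabat, W_by_gas = (P₁V₁ − P₂V₂)/(γ−1).
W_by = (576000×0.0114 − 9558×0.213) / (0.4) = 11330 J.
Q = 0 ⇒ ΔU = −W_by = -11330 J.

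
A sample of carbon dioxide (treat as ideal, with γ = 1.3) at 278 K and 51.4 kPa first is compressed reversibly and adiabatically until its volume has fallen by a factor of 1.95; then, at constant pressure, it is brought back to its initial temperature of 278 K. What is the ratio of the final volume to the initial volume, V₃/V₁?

Adiabatic step: V₂/V₁ = 0.5128; T₂ = T₁·1.95^(0.3) = 339.7 K.
Isobaric step: V₃/V₂ = T₃/T₂ = 278/339.7.
V₃/V₁ = (V₂/V₁)(V₃/V₂) = 0.5128 × (278/339.7) = 0.4197.

V₃/V₁ ≈ 0.420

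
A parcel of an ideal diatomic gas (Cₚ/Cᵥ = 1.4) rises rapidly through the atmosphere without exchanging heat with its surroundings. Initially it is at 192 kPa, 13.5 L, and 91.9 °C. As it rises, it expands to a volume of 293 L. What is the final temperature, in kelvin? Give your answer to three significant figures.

T₂ ≈ 107 K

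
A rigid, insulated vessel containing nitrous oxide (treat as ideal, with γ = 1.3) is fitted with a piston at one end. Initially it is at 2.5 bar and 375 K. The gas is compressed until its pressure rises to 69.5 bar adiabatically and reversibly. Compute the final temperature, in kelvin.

T₂ ≈ 808 K

Along an adiabat T P^((1−γ)/γ) is constant, so T₂ = T₁ (P₂/P₁)^((γ−1)/γ).
T₂ = 375 × (69.5/2.5)^(0.231) = 807.7 K.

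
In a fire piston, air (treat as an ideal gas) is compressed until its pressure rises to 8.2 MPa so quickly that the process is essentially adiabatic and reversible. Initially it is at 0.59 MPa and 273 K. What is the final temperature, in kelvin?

T₂ ≈ 579 K

Along an adiabat T P^((1−γ)/γ) is constant, so T₂ = T₁ (P₂/P₁)^((γ−1)/γ).
For a diatomic ideal gas γ = 7/5, so (γ−1)/γ = 2/7.
T₂ = 273 × (8.2/0.59)^(2/7) = 579.1 K.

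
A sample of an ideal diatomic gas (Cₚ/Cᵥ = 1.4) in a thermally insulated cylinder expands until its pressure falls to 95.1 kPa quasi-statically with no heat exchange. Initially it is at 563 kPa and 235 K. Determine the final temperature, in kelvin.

Along an adiabat T P^((1−γ)/γ) is constant, so T₂ = T₁ (P₂/P₁)^((γ−1)/γ).
T₂ = 235 × (95.1/563)^(0.286) = 141.4 K.

T₂ ≈ 141 K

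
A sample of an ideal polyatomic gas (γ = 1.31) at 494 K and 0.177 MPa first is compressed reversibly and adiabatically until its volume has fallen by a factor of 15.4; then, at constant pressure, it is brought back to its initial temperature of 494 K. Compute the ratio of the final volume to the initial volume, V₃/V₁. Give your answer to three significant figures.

Adiabatic step: V₂/V₁ = 0.06494; T₂ = T₁·15.4^(0.31) = 1153 K.
Isobaric step: V₃/V₂ = T₃/T₂ = 494/1153.
V₃/V₁ = (V₂/V₁)(V₃/V₂) = 0.06494 × (494/1153) = 0.02782.

V₃/V₁ ≈ 0.0278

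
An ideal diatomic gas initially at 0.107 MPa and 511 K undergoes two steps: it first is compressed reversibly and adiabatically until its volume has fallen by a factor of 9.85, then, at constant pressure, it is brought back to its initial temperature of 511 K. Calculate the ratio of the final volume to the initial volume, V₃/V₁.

V₃/V₁ ≈ 0.0407

For a diatomic ideal gas γ = 7/5.
Adiabatic step: V₂/V₁ = 0.1015; T₂ = T₁·9.85^(2/5) = 1276 K.
Isobaric step: V₃/V₂ = T₃/T₂ = 511/1276.
V₃/V₁ = (V₂/V₁)(V₃/V₂) = 0.1015 × (511/1276) = 0.04066.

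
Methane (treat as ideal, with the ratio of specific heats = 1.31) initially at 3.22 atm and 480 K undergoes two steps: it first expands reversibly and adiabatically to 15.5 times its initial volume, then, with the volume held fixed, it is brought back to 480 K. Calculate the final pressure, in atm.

P₃ ≈ 0.208 atm

Adiabatic step (PV^γ = const): P₂ = 3.22×(1/15.5)^(1.31) = 0.08882 atm; T₂ = 480×(1/15.5)^(0.31) = 205.2 K.
Isochoric: P₃ = P₂(T₃/T₂) = 0.08882 × (480/205.2) = 0.2077 atm.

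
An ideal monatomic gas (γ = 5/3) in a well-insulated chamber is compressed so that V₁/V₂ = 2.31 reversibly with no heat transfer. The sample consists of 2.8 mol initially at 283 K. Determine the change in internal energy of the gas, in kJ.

For a reversible adiabat TV^(γ−1) is constant, so T₂ = T₁ (V₁/V₂)^(γ−1).
T₂ = 283 × 2.31^(2/3) = 494.5 K.
Q = 0, so ΔU = W_on_gas = nCᵥΔT with Cᵥ = R/(γ−1) = 12.47 J/(mol·K).
ΔU = 2.8 × 12.47 × (494.5 − 283) = 7386 J.

ΔU ≈ 7.39 kJ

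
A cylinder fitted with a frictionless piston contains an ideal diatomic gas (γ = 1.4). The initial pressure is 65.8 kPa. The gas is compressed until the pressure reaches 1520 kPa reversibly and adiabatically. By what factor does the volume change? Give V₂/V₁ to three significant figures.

V₂/V₁ ≈ 0.106

From PV^γ = const, V₂/V₁ = (P₁/P₂)^(1/γ).
V₂/V₁ = (65.8/1520)^(0.714) = 0.1062.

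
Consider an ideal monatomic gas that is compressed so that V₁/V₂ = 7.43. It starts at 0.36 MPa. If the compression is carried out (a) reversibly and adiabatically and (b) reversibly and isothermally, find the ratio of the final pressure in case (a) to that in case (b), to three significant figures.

For a monatomic ideal gas γ = 5/3.
Isothermal: P_b = P₁(V₁/V₂) = 0.36×7.43.
Adiabatic: P_a = P₁(V₁/V₂)^γ = 0.36×7.43^(5/3).
P_a/P_b = (V₁/V₂)^(γ−1) = 7.43^(2/3) = 3.808.

P_adiabatic / P_isothermal ≈ 3.81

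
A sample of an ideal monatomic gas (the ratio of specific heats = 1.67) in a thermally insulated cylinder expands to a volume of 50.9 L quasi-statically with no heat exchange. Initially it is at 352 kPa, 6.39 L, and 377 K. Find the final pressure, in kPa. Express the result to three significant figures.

P₂ ≈ 11.0 kPa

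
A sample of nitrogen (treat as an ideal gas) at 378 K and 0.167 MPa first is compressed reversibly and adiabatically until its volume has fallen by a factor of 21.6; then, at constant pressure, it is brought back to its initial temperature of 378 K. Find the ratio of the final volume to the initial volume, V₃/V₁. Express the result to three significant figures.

For a diatomic ideal gas γ = 7/5.
Adiabatic step: V₂/V₁ = 0.0463; T₂ = T₁·21.6^(2/5) = 1292 K.
Isobaric step: V₃/V₂ = T₃/T₂ = 378/1292.
V₃/V₁ = (V₂/V₁)(V₃/V₂) = 0.0463 × (378/1292) = 0.01354.

V₃/V₁ ≈ 0.0135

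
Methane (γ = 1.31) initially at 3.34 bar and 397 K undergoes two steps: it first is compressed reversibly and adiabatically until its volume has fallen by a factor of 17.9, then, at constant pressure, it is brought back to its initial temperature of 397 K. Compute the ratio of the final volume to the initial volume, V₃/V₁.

Adiabatic step: V₂/V₁ = 0.05587; T₂ = T₁·17.9^(0.31) = 970.9 K.
Isobaric step: V₃/V₂ = T₃/T₂ = 397/970.9.
V₃/V₁ = (V₂/V₁)(V₃/V₂) = 0.05587 × (397/970.9) = 0.02284.

V₃/V₁ ≈ 0.0228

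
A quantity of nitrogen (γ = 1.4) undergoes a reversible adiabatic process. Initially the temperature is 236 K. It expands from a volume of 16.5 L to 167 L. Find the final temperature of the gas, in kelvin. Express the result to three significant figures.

T₂ ≈ 93.5 K

For a reversible adiabat TV^(γ−1) is constant, so T₂ = T₁ (V₁/V₂)^(γ−1).
T₂ = 236 × (16.5/167)^(0.4) = 93.5 K.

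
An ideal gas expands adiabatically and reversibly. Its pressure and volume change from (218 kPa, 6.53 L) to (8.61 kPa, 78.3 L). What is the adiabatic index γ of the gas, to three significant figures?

γ ≈ 1.30

PV^γ = const ⇒ γ = ln(P₂/P₁) / ln(V₁/V₂).
γ = ln(8.61/218) / ln(6.53/78.3) = 1.301.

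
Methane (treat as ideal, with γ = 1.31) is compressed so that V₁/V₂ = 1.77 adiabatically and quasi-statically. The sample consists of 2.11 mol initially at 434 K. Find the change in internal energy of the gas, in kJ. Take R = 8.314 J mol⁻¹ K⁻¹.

ΔU ≈ 4.76 kJ

Adiabatic: T₁V₁^(γ−1) = T₂V₂^(γ−1) ⇒ T₂ = T₁ (V₁/V₂)^(γ−1).
T₂ = 434 × 1.77^(0.31) = 518 K.
Q = 0, so ΔU = W_on_gas = nCᵥΔT with Cᵥ = R/(γ−1) = 26.82 J/(mol·K).
ΔU = 2.11 × 26.82 × (518 − 434) = 4756 J.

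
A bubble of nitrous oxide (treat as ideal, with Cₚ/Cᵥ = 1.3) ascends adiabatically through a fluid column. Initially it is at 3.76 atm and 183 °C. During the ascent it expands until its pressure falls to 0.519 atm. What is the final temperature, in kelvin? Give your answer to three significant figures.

T₂ ≈ 289 K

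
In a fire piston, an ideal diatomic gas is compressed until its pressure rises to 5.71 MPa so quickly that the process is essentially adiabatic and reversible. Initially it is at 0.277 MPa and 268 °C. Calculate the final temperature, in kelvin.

Along an adiabat T P^((1−γ)/γ) is constant, so T₂ = T₁ (P₂/P₁)^((γ−1)/γ).
For a diatomic ideal gas γ = 7/5, so (γ−1)/γ = 2/7.
T₁ = 268 °C = 541.1 K.
T₂ = 541.1 × (5.71/0.277)^(2/7) = 1285 K.

T₂ ≈ 1280 K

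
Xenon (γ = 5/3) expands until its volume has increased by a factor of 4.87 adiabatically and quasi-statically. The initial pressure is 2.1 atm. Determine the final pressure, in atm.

Adiabatic: P₁V₁^γ = P₂V₂^γ ⇒ P₂ = P₁ (V₁/V₂)^γ.
P₂ = 2.1 × (1/4.87)^(5/3) = 0.1501 atm.

P₂ ≈ 0.150 atm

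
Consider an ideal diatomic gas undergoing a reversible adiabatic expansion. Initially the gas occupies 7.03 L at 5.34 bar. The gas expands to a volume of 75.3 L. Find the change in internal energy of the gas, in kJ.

γ = 7/5 for a diatomic ideal gas.
P₂ = P₁(V₁/V₂)^γ = 5.34×(7.03/75.3)^(7/5) = 0.1931 bar.
For a reversible adiabat, W_by_gas = (P₁V₁ − P₂V₂)/(γ−1).
W_by = (534000×0.00703 − 19310×0.0753) / (2/5) = 5750 J.
Q = 0 ⇒ ΔU = −W_by = -5750 J.

ΔU ≈ -5.75 kJ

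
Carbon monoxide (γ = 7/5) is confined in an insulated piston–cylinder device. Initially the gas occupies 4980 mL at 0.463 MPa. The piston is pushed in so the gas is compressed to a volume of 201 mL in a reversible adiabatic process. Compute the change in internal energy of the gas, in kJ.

P₂ = P₁(V₁/V₂)^γ = 0.463×(4980/201)^(7/5) = 41.42 MPa.
For a reversible adiabat, W_by_gas = (P₁V₁ − P₂V₂)/(γ−1).
W_by = (463000×0.00498 − 4.142×10^7×0.000201) / (2/5) = -15050 J.
Q = 0 ⇒ ΔU = −W_by = 15050 J.

ΔU ≈ 15.1 kJ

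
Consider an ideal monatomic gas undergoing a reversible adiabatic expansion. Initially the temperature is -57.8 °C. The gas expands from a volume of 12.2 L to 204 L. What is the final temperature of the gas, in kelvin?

Adiabatic: T₁V₁^(γ−1) = T₂V₂^(γ−1) ⇒ T₂ = T₁ (V₁/V₂)^(γ−1).
For a monatomic ideal gas γ = 5/3, so γ−1 = 2/3.
T₁ = -57.8 °C = 215.3 K.
T₂ = 215.3 × (12.2/204)^(2/3) = 32.93 K.

T₂ ≈ 32.9 K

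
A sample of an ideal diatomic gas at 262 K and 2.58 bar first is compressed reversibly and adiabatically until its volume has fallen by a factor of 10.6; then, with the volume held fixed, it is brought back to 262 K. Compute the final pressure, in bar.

P₃ ≈ 27.3 bar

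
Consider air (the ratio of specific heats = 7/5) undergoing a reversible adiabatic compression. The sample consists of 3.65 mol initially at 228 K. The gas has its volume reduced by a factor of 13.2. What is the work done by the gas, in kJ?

W ≈ -31.3 kJ

For a reversible adiabat TV^(γ−1) is constant, so T₂ = T₁ (V₁/V₂)^(γ−1).
T₂ = 228 × 13.2^(2/5) = 640 K.
Q = 0, so ΔU = W_on_gas = nCᵥΔT with Cᵥ = R/(γ−1) = 20.79 J/(mol·K).
ΔU = 3.65 × 20.79 × (640 − 228) = 31250 J.
Work done by the gas = −ΔU = -31250 J.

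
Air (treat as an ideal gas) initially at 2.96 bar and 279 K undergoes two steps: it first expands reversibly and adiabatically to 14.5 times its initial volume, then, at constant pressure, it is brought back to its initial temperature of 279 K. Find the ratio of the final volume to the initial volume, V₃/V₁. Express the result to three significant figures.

V₃/V₁ ≈ 42.3

For a diatomic ideal gas γ = 7/5.
Adiabatic step: V₂/V₁ = 14.5; T₂ = T₁·(1/14.5)^(2/5) = 95.73 K.
Isobaric step: V₃/V₂ = T₃/T₂ = 279/95.73.
V₃/V₁ = (V₂/V₁)(V₃/V₂) = 14.5 × (279/95.73) = 42.26.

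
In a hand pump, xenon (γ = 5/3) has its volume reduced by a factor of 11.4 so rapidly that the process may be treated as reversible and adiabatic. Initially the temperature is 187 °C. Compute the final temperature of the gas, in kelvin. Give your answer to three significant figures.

T₂ ≈ 2330 K

For a reversible adiabat TV^(γ−1) is constant, so T₂ = T₁ (V₁/V₂)^(γ−1).
T₁ = 187 °C = 460.1 K.
T₂ = 460.1 × 11.4^(2/3) = 2331 K.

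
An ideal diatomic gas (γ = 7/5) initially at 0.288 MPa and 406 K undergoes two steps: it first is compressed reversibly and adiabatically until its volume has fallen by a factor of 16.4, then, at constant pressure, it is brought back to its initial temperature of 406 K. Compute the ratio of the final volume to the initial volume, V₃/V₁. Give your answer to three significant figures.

Adiabatic step: V₂/V₁ = 0.06098; T₂ = T₁·16.4^(2/5) = 1243 K.
Isobaric step: V₃/V₂ = T₃/T₂ = 406/1243.
V₃/V₁ = (V₂/V₁)(V₃/V₂) = 0.06098 × (406/1243) = 0.01992.

V₃/V₁ ≈ 0.0199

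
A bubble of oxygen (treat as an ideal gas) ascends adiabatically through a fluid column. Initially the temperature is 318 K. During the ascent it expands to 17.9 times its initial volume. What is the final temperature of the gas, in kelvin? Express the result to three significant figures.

T₂ ≈ 100 K

For a reversible adiabat TV^(γ−1) is constant, so T₂ = T₁ (V₁/V₂)^(γ−1).
For a diatomic ideal gas γ = 7/5, so γ−1 = 2/5.
T₂ = 318 × (1/17.9)^(2/5) = 100.3 K.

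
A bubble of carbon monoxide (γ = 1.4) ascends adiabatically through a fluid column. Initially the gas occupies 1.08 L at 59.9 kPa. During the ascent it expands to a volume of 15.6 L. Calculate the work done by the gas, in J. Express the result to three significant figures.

P₂ = P₁(V₁/V₂)^γ = 59.9×(1.08/15.6)^(1.4) = 1.425 kPa.
For a reversible adiabat, W_by_gas = (P₁V₁ − P₂V₂)/(γ−1).
W_by = (59900×0.00108 − 1425×0.0156) / (0.4) = 106.2 J.

W ≈ 106 J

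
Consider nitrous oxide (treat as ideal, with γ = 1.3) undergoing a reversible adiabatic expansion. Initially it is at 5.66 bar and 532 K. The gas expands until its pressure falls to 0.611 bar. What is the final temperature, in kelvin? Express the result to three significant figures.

T₂ ≈ 318 K

Along an adiabat T P^((1−γ)/γ) is constant, so T₂ = T₁ (P₂/P₁)^((γ−1)/γ).
T₂ = 532 × (0.611/5.66)^(0.231) = 318.3 K.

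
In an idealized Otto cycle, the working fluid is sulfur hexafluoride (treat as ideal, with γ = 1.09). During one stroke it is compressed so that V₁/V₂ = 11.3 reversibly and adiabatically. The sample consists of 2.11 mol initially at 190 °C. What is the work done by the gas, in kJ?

For a reversible adiabat TV^(γ−1) is constant, so T₂ = T₁ (V₁/V₂)^(γ−1).
T₁ = 190 °C = 463.1 K.
T₂ = 463.1 × 11.3^(0.09) = 576.1 K.
Q = 0, so ΔU = W_on_gas = nCᵥΔT with Cᵥ = R/(γ−1) = 92.38 J/(mol·K).
ΔU = 2.11 × 92.38 × (576.1 − 463.1) = 22020 J.
Work done by the gas = −ΔU = -22020 J.

W ≈ -22.0 kJ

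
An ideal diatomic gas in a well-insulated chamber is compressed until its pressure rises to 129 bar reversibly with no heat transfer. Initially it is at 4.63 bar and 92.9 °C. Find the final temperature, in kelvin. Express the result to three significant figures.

T₂ ≈ 947 K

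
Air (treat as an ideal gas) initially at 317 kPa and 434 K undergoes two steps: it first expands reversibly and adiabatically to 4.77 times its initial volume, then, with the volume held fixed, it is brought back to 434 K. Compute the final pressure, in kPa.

P₃ ≈ 66.5 kPa

For a diatomic ideal gas γ = 7/5.
Adiabatic step (PV^γ = const): P₂ = 317×(1/4.77)^(7/5) = 35.57 kPa; T₂ = 434×(1/4.77)^(2/5) = 232.3 K.
Isochoric: P₃ = P₂(T₃/T₂) = 35.57 × (434/232.3) = 66.46 kPa.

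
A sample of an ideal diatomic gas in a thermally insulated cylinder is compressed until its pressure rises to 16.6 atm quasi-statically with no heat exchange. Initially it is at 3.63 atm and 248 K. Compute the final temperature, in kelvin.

T₂ ≈ 383 K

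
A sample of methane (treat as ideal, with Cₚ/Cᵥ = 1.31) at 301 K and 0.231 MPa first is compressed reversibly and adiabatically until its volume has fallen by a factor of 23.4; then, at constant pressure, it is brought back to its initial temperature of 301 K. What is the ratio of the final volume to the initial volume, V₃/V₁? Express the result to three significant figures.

V₃/V₁ ≈ 0.0161

Adiabatic step: V₂/V₁ = 0.04274; T₂ = T₁·23.4^(0.31) = 799.9 K.
Isobaric step: V₃/V₂ = T₃/T₂ = 301/799.9.
V₃/V₁ = (V₂/V₁)(V₃/V₂) = 0.04274 × (301/799.9) = 0.01608.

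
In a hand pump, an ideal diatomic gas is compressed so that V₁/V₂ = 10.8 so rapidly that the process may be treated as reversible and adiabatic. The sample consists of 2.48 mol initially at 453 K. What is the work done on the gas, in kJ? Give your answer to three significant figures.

W ≈ 37.1 kJ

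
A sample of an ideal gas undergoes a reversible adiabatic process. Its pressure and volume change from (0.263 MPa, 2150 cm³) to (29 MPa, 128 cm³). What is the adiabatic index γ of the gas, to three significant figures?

γ ≈ 1.67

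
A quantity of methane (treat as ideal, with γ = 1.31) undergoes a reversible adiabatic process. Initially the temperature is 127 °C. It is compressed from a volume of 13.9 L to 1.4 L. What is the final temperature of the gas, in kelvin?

T₂ ≈ 815 K

For a reversible adiabat TV^(γ−1) is constant, so T₂ = T₁ (V₁/V₂)^(γ−1).
T₁ = 127 °C = 400.1 K.
T₂ = 400.1 × (13.9/1.4)^(0.31) = 815.2 K.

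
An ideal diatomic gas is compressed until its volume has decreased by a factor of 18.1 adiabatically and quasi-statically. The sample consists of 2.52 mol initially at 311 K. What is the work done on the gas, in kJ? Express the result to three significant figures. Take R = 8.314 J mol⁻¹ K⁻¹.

Adiabatic: T₁V₁^(γ−1) = T₂V₂^(γ−1) ⇒ T₂ = T₁ (V₁/V₂)^(γ−1).
γ = 7/5 for a diatomic ideal gas, so γ−1 = 2/5.
T₂ = 311 × 18.1^(2/5) = 990.4 K.
Q = 0, so ΔU = W_on_gas = nCᵥΔT with Cᵥ = R/(γ−1) = 20.79 J/(mol·K).
ΔU = 2.52 × 20.79 × (990.4 − 311) = 35590 J.

W ≈ 35.6 kJ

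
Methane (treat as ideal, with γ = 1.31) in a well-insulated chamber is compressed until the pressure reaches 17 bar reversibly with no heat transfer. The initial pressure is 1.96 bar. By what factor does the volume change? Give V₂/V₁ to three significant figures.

From PV^γ = const, V₂/V₁ = (P₁/P₂)^(1/γ).
V₂/V₁ = (1.96/17)^(0.763) = 0.1922.

V₂/V₁ ≈ 0.192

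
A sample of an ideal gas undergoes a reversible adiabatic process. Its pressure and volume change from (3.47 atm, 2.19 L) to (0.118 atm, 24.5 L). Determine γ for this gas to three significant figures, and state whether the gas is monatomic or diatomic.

γ ≈ 1.40; diatomic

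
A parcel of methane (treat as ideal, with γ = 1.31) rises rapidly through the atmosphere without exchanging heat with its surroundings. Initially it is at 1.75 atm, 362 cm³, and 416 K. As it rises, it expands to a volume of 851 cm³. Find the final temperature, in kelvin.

For a reversible adiabat TV^(γ−1) is constant, so T₂ = T₁ (V₁/V₂)^(γ−1).
T₂ = 416 × (362/851)^(0.31) = 319.2 K.

T₂ ≈ 319 K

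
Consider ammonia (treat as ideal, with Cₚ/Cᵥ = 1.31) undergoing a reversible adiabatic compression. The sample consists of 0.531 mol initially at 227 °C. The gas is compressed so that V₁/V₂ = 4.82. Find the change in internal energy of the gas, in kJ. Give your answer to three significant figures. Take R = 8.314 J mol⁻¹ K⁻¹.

Adiabatic: T₁V₁^(γ−1) = T₂V₂^(γ−1) ⇒ T₂ = T₁ (V₁/V₂)^(γ−1).
T₁ = 227 °C = 500.1 K.
T₂ = 500.1 × 4.82^(0.31) = 814.4 K.
Q = 0, so ΔU = W_on_gas = nCᵥΔT with Cᵥ = R/(γ−1) = 26.82 J/(mol·K).
ΔU = 0.531 × 26.82 × (814.4 − 500.1) = 4475 J.

ΔU ≈ 4.48 kJ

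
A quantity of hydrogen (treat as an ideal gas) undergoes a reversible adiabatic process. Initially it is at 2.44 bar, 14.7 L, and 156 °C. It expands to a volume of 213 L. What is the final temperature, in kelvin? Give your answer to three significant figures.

T₂ ≈ 147 K

For a reversible adiabat TV^(γ−1) is constant, so T₂ = T₁ (V₁/V₂)^(γ−1).
γ = 7/5 for a diatomic ideal gas.
T₁ = 156 °C = 429.1 K.
T₂ = 429.1 × (14.7/213)^(2/5) = 147.3 K.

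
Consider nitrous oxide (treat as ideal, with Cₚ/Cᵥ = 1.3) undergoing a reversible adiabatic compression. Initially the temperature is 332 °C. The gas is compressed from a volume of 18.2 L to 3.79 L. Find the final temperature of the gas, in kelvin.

T₂ ≈ 969 K

For a reversible adiabat TV^(γ−1) is constant, so T₂ = T₁ (V₁/V₂)^(γ−1).
T₁ = 332 °C = 605.1 K.
T₂ = 605.1 × (18.2/3.79)^(0.3) = 968.9 K.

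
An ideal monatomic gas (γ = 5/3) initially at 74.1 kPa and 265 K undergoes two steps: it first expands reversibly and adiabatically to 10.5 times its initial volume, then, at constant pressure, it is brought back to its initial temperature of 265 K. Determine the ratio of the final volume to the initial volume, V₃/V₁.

V₃/V₁ ≈ 50.3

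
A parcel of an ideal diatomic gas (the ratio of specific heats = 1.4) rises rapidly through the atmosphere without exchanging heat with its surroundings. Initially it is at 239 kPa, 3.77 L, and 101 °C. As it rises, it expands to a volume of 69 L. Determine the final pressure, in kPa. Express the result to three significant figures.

Since PV^γ is constant along a reversible adiabat, P₂ = P₁ (V₁/V₂)^γ.
P₂ = 239 × (3.77/69)^(1.4) = 4.082 kPa.

P₂ ≈ 4.08 kPa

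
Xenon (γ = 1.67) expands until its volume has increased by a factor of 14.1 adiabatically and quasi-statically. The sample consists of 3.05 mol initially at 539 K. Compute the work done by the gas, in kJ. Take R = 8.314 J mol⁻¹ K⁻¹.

W ≈ 16.9 kJ

Adiabatic: T₁V₁^(γ−1) = T₂V₂^(γ−1) ⇒ T₂ = T₁ (V₁/V₂)^(γ−1).
T₂ = 539 × (1/14.1)^(0.67) = 91.54 K.
Q = 0, so ΔU = W_on_gas = nCᵥΔT with Cᵥ = R/(γ−1) = 12.41 J/(mol·K).
ΔU = 3.05 × 12.41 × (91.54 − 539) = -16940 J.
Work done by the gas = −ΔU = 16940 J.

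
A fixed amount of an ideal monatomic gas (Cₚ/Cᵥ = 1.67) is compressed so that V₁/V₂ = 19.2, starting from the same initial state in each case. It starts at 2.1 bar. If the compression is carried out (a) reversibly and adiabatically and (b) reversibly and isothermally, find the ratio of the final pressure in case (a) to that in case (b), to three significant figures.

P_adiabatic / P_isothermal ≈ 7.24

Isothermal: P_b = P₁(V₁/V₂) = 2.1×19.2.
Adiabatic: P_a = P₁(V₁/V₂)^γ = 2.1×19.2^(1.67).
P_a/P_b = (V₁/V₂)^(γ−1) = 19.2^(0.67) = 7.241.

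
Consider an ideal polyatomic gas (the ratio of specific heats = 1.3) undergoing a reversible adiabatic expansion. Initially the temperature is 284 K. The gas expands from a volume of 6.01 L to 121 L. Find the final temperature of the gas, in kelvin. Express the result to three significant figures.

T₂ ≈ 115 K

For a reversible adiabat TV^(γ−1) is constant, so T₂ = T₁ (V₁/V₂)^(γ−1).
T₂ = 284 × (6.01/121)^(0.3) = 115.4 K.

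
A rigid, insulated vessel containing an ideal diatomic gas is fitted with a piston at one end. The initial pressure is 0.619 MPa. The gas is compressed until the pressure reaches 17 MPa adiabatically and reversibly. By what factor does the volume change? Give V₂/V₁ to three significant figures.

From PV^γ = const, V₂/V₁ = (P₁/P₂)^(1/γ).
For a diatomic ideal gas γ = 7/5.
V₂/V₁ = (0.619/17)^(5/7) = 0.09382.

V₂/V₁ ≈ 0.0938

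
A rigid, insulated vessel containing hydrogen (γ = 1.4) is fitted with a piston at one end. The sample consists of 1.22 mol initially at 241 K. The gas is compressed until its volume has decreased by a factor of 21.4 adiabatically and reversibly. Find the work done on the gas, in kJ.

Adiabatic: T₁V₁^(γ−1) = T₂V₂^(γ−1) ⇒ T₂ = T₁ (V₁/V₂)^(γ−1).
T₂ = 241 × 21.4^(0.4) = 820.7 K.
Q = 0, so ΔU = W_on_gas = nCᵥΔT with Cᵥ = R/(γ−1) = 20.79 J/(mol·K).
ΔU = 1.22 × 20.79 × (820.7 − 241) = 14700 J.

W ≈ 14.7 kJ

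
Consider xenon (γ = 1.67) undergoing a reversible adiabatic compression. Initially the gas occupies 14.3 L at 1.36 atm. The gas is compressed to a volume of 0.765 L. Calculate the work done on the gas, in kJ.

W ≈ 18.0 kJ

P₂ = P₁(V₁/V₂)^γ = 1.36×(14.3/0.765)^(1.67) = 180.8 atm.
For a reversible adiabat, W_by_gas = (P₁V₁ − P₂V₂)/(γ−1).
W_by = (137800×0.0143 − 1.832×10^7×0.000765) / (0.67) = -17980 J.
W_on_gas = −W_by = 17980 J.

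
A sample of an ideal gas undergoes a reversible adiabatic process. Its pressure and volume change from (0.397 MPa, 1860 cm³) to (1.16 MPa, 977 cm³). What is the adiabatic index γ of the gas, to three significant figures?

γ ≈ 1.67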